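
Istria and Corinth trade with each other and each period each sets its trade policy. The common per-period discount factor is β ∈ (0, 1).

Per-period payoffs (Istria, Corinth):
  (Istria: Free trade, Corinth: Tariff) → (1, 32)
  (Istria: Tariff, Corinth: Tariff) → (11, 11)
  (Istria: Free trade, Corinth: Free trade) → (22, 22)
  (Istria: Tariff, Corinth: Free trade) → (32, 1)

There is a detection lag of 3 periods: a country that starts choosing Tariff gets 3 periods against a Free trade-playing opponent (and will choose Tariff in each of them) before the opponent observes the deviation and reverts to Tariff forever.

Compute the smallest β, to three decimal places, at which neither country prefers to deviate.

A deviator earns 32 for 3 periods, then 11 forever; cooperating earns 22 forever. Multiplying the IC by (1−β):
22 ≥ 32(1−β^3) + 11β^3, so 21·β^3 ≥ 10 and β^3 ≥ 10/21.
β ≥ (10/21)^(1/3) ≈ 0.781.

0.781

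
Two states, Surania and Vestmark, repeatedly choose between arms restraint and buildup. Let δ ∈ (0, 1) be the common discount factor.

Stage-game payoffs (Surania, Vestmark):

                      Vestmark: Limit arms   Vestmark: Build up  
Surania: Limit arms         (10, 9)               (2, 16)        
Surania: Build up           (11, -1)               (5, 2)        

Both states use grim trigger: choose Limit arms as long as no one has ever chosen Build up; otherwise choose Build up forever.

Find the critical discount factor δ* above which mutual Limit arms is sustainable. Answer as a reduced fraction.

For Surania: deviation gain 11−10 = 1, per-period punishment loss 10−5 = 5. IC gives δ ≥ 1/6.
For Vestmark: gain 7, loss 7 per period, so δ ≥ 7/14 = 1/2.
The tighter constraint is Vestmark's, so cooperation needs δ ≥ 1/2.

1/2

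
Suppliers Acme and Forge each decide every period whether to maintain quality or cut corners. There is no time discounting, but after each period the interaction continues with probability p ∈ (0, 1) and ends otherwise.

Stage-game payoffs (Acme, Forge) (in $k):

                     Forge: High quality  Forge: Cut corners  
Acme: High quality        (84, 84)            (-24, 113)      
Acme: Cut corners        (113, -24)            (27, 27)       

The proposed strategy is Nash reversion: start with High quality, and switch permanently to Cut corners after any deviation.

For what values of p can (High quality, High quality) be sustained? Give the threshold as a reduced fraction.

29/86

Expected cooperation value is 84 + p·84 + p²·84 + … = 84/(1−p); deviation gives 113 + p·27/(1−p).
84 ≥ 113(1−p) + 27p ⇒ 86p ≥ 29 ⇒ p ≥ 29/86.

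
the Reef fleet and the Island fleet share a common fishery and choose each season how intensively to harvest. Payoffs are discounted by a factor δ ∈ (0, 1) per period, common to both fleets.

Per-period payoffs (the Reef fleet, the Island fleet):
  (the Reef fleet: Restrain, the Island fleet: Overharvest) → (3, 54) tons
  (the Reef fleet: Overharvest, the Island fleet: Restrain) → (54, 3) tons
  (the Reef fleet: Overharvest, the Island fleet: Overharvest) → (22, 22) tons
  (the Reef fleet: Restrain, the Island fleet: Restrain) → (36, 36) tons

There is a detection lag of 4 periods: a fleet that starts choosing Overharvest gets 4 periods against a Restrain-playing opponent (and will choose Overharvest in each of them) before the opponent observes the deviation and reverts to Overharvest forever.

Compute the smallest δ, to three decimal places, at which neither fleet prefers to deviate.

0.866

Deviating for the 4 undetected periods gains 54−36 = 18 per period over cooperation, then loses 36−22 = 14 per period forever once punishment starts.
Gain: 18(1 + δ + … + δ^3); loss: 14·δ^4/(1−δ).
No profitable deviation ⇔ 18(1−δ^4) ≤ 14·δ^4, i.e. δ^4 ≥ 18/(18+14) = 9/16.
Hence δ ≥ (9/16)^(1/4) ≈ 0.866.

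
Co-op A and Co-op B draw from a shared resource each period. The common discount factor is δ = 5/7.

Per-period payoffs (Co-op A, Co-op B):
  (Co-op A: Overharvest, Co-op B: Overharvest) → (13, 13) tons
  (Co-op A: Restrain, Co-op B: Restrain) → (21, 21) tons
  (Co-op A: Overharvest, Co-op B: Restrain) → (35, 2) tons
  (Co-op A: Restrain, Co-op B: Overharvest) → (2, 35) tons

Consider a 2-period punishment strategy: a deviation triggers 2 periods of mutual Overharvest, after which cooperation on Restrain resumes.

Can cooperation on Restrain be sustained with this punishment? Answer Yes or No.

No

IC: δ+…+δ^2 ≥ (35−21)/(21−13) = 7/4.
At δ = 5/7: partial sum = 1.2245 < 1.7500. Cooperation not sustainable.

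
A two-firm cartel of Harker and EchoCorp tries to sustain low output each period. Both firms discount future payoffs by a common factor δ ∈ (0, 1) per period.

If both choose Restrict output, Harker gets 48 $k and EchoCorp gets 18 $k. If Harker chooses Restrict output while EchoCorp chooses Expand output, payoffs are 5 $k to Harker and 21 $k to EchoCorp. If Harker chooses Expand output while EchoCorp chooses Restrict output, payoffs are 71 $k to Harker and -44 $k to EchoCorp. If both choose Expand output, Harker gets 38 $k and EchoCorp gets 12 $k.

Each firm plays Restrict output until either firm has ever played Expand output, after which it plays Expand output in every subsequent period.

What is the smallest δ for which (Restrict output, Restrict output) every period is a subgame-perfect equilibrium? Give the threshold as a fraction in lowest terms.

23/33

Harker: cooperation gives 48 each period; deviation gives 71 once then 38 forever.
  48/(1−δ) ≥ 71 + 38δ/(1−δ) ⇒ δ ≥ 23/33.
EchoCorp: cooperation gives 18 each period; deviation gives 21 once then 12 forever.
  δ ≥ 3/9 = 1/3.
Both must hold, so the binding constraint is Harker's: δ ≥ 23/33.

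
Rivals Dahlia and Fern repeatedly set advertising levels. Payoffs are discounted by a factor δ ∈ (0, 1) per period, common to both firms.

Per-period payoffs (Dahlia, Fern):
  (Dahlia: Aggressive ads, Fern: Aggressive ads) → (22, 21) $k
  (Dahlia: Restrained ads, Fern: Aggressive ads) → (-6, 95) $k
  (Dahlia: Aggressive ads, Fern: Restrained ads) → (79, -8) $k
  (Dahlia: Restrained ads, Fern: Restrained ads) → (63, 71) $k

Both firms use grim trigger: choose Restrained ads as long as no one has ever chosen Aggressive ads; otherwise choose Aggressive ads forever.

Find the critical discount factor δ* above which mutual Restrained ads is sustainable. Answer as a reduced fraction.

Dahlia's threshold: (79−63)/(79−22) = 16/57.
Fern's threshold: (95−71)/(95−21) = 12/37.
16/57 < 12/37, so Fern binds and δ* = 12/37.

12/37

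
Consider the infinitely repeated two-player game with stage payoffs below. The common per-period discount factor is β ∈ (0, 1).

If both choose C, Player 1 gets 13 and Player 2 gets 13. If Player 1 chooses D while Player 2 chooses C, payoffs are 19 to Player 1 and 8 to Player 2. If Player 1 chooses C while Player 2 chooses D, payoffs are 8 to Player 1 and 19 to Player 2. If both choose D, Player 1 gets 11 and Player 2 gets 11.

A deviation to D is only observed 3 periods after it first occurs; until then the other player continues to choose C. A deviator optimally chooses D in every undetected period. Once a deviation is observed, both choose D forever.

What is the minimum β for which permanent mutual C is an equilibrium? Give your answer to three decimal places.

0.909

A deviator earns 19 for 3 periods, then 11 forever; cooperating earns 13 forever. Multiplying the IC by (1−β):
13 ≥ 19(1−β^3) + 11β^3, so 8·β^3 ≥ 6 and β^3 ≥ 3/4.
β ≥ (3/4)^(1/3) ≈ 0.909.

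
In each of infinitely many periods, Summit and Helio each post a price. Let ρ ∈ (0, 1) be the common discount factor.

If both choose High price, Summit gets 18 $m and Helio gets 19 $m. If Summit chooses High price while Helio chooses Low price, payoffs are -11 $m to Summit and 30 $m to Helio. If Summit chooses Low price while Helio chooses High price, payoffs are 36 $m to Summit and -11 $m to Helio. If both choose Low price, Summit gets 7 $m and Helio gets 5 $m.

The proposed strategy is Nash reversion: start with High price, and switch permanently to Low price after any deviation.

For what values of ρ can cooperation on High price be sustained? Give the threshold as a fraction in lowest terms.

18/29

Summit: cooperation gives 18 each period; deviation gives 36 once then 7 forever.
  18/(1−ρ) ≥ 36 + 7ρ/(1−ρ) ⇒ ρ ≥ 18/29.
Helio: cooperation gives 19 each period; deviation gives 30 once then 5 forever.
  ρ ≥ 11/25.
Both must hold, so the binding constraint is Summit's: ρ ≥ 18/29.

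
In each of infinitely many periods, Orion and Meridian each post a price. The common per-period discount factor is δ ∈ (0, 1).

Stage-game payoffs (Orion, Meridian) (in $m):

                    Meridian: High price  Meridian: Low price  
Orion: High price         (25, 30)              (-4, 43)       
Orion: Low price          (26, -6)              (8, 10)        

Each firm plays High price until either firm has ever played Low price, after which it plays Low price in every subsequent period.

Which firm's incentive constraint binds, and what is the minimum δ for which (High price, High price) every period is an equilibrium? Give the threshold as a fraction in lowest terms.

Meridian; δ ≥ 13/33

Orion: cooperation gives 25 each period; deviation gives 26 once then 8 forever.
  25/(1−δ) ≥ 26 + 8δ/(1−δ) ⇒ δ ≥ 1/18.
Meridian: cooperation gives 30 each period; deviation gives 43 once then 10 forever.
  δ ≥ 13/33.
Both must hold, so the binding constraint is Meridian's: δ ≥ 13/33.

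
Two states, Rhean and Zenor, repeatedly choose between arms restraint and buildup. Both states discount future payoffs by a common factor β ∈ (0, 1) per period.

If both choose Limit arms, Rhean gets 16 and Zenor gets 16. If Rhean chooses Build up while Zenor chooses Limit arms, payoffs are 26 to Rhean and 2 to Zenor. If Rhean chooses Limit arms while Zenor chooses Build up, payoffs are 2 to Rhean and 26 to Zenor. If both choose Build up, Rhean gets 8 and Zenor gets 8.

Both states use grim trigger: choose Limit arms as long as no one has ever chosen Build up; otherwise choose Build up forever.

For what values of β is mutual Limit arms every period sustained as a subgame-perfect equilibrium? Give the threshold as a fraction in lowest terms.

5/9

One-period gain from deviating is 26 − 16 = 10. The loss is 16 − 8 = 8 in every subsequent period, with present value 8·β/(1−β).
Deviation is unprofitable when 8·β/(1−β) ≥ 10, i.e. β/(1−β) ≥ 5/4.
Equivalently β ≥ 10/(10+8) = 5/9.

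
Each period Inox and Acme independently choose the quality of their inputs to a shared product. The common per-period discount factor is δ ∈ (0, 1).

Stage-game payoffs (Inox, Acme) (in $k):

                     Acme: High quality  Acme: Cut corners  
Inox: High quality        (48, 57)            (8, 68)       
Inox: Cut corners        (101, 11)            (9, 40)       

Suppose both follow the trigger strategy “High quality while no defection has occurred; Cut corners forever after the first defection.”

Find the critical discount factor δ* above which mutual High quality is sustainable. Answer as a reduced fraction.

53/92

Inox: cooperation gives 48 each period; deviation gives 101 once then 9 forever.
  48/(1−δ) ≥ 101 + 9δ/(1−δ) ⇒ δ ≥ 53/92.
Acme: cooperation gives 57 each period; deviation gives 68 once then 40 forever.
  δ ≥ 11/28.
Both must hold, so the binding constraint is Inox's: δ ≥ 53/92.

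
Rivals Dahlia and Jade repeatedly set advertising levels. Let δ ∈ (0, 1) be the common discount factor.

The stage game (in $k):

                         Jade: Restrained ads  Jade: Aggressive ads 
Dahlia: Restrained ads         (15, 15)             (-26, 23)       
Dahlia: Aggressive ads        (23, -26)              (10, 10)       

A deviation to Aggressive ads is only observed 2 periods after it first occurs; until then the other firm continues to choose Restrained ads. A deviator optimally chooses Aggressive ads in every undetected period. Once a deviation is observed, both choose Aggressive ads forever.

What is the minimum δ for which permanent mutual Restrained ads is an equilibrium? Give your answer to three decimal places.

0.784

A deviator earns 23 for 2 periods, then 10 forever; cooperating earns 15 forever. Multiplying the IC by (1−δ):
15 ≥ 23(1−δ^2) + 10δ^2, so 13·δ^2 ≥ 8 and δ^2 ≥ 8/13.
δ ≥ (8/13)^(1/2) ≈ 0.784.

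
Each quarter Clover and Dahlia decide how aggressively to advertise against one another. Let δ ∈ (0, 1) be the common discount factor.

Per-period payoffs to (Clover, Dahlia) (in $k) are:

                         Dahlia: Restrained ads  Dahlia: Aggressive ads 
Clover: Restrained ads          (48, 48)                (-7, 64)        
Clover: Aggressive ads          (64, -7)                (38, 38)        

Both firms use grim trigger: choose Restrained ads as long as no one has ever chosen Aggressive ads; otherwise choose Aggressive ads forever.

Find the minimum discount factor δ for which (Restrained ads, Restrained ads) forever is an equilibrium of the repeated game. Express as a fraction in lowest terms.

8/13

Under grim trigger the critical discount factor is (T−C)/(T−P) with T = 64, C = 48, P = 38.
δ* = (64−48)/(64−38) = 16/26 = 8/13.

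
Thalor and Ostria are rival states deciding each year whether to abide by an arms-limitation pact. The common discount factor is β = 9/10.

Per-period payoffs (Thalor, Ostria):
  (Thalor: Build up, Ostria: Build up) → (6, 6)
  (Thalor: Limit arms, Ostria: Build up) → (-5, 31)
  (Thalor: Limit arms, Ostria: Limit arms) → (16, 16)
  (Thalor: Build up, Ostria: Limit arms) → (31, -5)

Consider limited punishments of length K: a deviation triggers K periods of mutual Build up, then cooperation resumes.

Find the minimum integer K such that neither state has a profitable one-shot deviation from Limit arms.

No profitable deviation requires (16−6)(β+…+β^K) ≥ 31−16, i.e. β+…+β^K ≥ 3/2 ≈ 1.5000.
With β = 9/10, the partial sums are K=1: 0.9000, K=2: 1.7100.
K = 2 is the first length at which the sum reaches 1.5000.

2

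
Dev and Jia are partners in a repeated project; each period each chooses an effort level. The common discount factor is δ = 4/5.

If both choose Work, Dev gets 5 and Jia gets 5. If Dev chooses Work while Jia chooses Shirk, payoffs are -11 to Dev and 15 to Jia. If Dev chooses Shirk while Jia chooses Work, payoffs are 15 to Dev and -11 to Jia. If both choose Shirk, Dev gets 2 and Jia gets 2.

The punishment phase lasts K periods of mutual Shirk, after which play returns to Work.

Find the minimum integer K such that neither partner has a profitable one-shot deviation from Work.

No profitable deviation requires (5−2)(δ+…+δ^K) ≥ 15−5, i.e. δ+…+δ^K ≥ 10/3 ≈ 3.3333.
With δ = 4/5, the partial sums are K=1: 0.8000, K=2: 1.4400, …, K=7: 3.1611, K=8: 3.3289, K=9: 3.4631.
K = 9 is the first length at which the sum reaches 3.3333.

9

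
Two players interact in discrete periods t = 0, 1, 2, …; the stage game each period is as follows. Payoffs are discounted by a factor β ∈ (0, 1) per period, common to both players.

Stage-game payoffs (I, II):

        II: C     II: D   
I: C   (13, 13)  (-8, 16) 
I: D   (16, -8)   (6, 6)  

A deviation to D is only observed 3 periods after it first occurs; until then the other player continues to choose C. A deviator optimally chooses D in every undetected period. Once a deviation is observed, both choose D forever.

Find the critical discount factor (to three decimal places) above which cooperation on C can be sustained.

Deviating for the 3 undetected periods gains 16−13 = 3 per period over cooperation, then loses 13−6 = 7 per period forever once punishment starts.
Gain: 3(1 + β + … + β^2); loss: 7·β^3/(1−β).
No profitable deviation ⇔ 3(1−β^3) ≤ 7·β^3, i.e. β^3 ≥ 3/(3+7) = 3/10.
Hence β ≥ (3/10)^(1/3) ≈ 0.669.

0.669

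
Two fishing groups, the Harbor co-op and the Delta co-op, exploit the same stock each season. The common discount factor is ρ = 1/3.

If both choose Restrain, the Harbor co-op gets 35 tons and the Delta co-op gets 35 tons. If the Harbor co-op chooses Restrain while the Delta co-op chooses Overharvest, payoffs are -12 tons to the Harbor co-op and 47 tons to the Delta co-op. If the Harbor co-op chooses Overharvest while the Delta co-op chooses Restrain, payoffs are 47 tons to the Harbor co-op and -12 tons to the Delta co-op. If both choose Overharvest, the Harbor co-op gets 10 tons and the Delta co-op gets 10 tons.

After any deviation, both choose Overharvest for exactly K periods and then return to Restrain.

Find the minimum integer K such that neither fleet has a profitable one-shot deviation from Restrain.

3

No profitable deviation requires (35−10)(ρ+…+ρ^K) ≥ 47−35, i.e. ρ+…+ρ^K ≥ 12/25 ≈ 0.4800.
With ρ = 1/3, the partial sums are K=1: 0.3333, K=2: 0.4444, K=3: 0.4815.
K = 3 is the first length at which the sum reaches 0.4800.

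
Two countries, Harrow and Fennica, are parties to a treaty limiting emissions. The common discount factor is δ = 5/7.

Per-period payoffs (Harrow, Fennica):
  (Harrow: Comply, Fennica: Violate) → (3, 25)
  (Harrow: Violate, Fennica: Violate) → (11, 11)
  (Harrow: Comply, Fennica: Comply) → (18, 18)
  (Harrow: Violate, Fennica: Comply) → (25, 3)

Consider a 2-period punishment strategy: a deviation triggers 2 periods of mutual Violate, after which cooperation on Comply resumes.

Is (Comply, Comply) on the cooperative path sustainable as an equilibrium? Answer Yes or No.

Yes

Comparing payoff streams over the 3 periods until play realigns: cooperate → 18(1+δ+…+δ^2); deviate → 25 + 11(δ+…+δ^2).
Cooperation is sustained iff (18−11)(δ+…+δ^2) ≥ 25−18.
δ+…+δ^2 = 5/7·(1−(5/7)^2)/(1−5/7) = 1.2245, and (25−18)/(18−11) = 1.0000.
1.2245 ≥ 1.0000, so cooperation is sustainable.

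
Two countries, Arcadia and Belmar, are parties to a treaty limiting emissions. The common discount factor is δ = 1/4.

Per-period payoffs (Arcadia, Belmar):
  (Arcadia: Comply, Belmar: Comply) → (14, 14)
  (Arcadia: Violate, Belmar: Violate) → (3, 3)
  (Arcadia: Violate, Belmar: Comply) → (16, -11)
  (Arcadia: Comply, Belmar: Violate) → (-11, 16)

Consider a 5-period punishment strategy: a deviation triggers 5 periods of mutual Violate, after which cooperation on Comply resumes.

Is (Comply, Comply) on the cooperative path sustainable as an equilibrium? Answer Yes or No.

IC: δ+…+δ^5 ≥ (16−14)/(14−3) = 2/11.
At δ = 1/4: partial sum = 0.3330 ≥ 0.1818. Cooperation sustainable.

Yes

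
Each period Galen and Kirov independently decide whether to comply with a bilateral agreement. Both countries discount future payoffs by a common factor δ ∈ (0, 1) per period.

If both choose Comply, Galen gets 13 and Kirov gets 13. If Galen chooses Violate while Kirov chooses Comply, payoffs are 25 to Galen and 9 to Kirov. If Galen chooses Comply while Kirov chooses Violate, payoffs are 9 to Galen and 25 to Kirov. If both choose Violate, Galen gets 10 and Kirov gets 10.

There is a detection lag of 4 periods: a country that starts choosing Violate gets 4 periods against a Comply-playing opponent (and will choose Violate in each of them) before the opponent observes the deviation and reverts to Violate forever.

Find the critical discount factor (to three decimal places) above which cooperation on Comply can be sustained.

A deviator earns 25 for 4 periods, then 10 forever; cooperating earns 13 forever. Multiplying the IC by (1−δ):
13 ≥ 25(1−δ^4) + 10δ^4, so 15·δ^4 ≥ 12 and δ^4 ≥ 4/5.
δ ≥ (4/5)^(1/4) ≈ 0.946.

0.946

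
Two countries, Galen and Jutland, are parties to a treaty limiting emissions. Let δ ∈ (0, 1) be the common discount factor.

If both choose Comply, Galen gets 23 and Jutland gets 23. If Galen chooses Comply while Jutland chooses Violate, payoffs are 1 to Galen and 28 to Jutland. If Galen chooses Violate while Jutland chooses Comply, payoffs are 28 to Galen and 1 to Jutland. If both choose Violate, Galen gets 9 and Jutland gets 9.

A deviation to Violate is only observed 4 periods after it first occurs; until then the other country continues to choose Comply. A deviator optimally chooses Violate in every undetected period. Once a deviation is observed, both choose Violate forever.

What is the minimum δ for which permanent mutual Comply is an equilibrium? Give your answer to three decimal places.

0.716

The best deviation is to choose Violate for all 4 undetected periods, earning 28 each, then 9 forever once detected.
Deviation value: 28(1−δ^4)/(1−δ) + 9δ^4/(1−δ); cooperation value: 23/(1−δ).
IC: 23 ≥ 28(1−δ^4) + 9δ^4 = 28 − 19δ^4.
So δ^4 ≥ 5/19, giving δ ≥ (5/19)^(1/4) ≈ 0.716.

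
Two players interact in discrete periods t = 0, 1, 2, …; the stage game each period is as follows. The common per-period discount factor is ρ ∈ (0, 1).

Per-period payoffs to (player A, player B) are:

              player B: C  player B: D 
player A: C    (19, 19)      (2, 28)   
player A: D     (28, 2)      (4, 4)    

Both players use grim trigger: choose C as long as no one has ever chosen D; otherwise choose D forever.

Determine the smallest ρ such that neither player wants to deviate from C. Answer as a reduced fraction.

3/8

19/(1−ρ) ≥ 28 + 4ρ/(1−ρ)
19 ≥ 28 − 24ρ
ρ ≥ 9/24 = 3/8.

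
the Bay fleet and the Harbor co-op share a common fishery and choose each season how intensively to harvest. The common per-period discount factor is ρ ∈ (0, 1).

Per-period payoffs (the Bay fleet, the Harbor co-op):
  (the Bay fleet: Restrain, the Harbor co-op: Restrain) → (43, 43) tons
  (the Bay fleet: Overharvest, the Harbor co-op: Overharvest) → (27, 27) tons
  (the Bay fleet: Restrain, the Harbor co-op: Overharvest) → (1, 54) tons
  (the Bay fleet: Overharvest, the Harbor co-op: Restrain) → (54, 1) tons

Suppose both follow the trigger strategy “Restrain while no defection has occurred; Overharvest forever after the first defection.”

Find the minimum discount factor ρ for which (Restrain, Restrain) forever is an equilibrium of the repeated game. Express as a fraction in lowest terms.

Cooperation forever yields 43 each period: 43/(1−ρ).
Deviating yields 54 once, then 27 forever: 54 + 27ρ/(1−ρ).
No profitable deviation requires 43/(1−ρ) ≥ 54 + 27ρ/(1−ρ).
Multiplying by (1−ρ): 43 ≥ 54(1−ρ) + 27ρ = 54 − 27ρ.
So 27ρ ≥ 11, i.e. ρ ≥ 11/27.

11/27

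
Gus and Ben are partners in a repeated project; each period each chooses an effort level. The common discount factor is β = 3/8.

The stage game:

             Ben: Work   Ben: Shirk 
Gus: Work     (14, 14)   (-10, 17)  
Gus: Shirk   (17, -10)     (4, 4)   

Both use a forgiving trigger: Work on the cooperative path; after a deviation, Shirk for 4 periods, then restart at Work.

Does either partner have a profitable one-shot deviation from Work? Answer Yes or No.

A one-shot deviation gives 17 now, then 4 for 4 periods, then back to 14.
Gain from deviating: (17−14) today; loss: (14−4) in each of the next 4 periods.
No-deviation condition: (14−4)(β+…+β^4) ≥ 17−14, i.e. β+…+β^4 ≥ 3/10.
At β = 3/8: β+…+β^4 = 0.5881 ≥ 0.3000.
So cooperation is sustainable.

No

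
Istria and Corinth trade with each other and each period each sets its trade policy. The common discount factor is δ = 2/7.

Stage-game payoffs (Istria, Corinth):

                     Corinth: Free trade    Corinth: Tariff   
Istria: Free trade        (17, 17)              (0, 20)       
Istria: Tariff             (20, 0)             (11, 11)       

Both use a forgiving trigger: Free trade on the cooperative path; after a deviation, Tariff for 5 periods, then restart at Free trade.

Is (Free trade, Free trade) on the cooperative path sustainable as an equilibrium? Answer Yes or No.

No

Comparing payoff streams over the 6 periods until play realigns: cooperate → 17(1+δ+…+δ^5); deviate → 20 + 11(δ+…+δ^5).
Cooperation is sustained iff (17−11)(δ+…+δ^5) ≥ 20−17.
δ+…+δ^5 = 2/7·(1−(2/7)^5)/(1−2/7) = 0.3992, and (20−17)/(17−11) = 0.5000.
0.3992 < 0.5000, so cooperation is not sustainable.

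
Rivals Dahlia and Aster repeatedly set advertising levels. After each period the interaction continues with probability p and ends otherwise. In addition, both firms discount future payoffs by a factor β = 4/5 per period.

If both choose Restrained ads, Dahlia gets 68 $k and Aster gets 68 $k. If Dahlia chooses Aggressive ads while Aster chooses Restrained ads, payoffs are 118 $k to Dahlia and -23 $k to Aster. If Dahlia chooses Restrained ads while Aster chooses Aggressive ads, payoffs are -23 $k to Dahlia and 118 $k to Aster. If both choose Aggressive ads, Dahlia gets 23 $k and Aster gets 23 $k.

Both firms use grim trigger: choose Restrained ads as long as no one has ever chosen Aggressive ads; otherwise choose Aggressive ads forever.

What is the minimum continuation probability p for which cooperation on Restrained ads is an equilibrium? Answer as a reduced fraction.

With continuation probability p and discount β, the effective per-period discount factor is βp.
Grim-trigger IC: βp ≥ (118−68)/(118−23) = 10/19.
So p ≥ (10/19)/(4/5) = 25/38.

25/38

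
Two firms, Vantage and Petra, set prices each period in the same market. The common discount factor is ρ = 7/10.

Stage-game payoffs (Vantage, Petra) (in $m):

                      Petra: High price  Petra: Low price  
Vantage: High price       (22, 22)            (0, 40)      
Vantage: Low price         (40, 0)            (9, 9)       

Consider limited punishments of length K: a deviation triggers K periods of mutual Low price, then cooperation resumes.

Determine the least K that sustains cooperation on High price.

No profitable deviation requires (22−9)(ρ+…+ρ^K) ≥ 40−22, i.e. ρ+…+ρ^K ≥ 18/13 ≈ 1.3846.
With ρ = 7/10, the partial sums are K=1: 0.7000, K=2: 1.1900, K=3: 1.5330.
K = 3 is the first length at which the sum reaches 1.3846.

3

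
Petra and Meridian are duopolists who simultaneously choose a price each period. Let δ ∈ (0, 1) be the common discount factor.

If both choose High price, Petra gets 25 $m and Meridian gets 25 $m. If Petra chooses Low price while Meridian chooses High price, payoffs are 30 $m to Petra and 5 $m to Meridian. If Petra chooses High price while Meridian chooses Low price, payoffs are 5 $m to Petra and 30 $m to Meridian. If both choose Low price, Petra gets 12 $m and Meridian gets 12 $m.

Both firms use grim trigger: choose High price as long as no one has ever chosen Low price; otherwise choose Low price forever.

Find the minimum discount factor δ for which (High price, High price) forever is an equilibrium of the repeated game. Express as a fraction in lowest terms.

One-period gain from deviating is 30 − 25 = 5. The loss is 25 − 12 = 13 in every subsequent period, with present value 13·δ/(1−δ).
Deviation is unprofitable when 13·δ/(1−δ) ≥ 5, i.e. δ/(1−δ) ≥ 5/13.
Equivalently δ ≥ 5/(5+13) = 5/18.

5/18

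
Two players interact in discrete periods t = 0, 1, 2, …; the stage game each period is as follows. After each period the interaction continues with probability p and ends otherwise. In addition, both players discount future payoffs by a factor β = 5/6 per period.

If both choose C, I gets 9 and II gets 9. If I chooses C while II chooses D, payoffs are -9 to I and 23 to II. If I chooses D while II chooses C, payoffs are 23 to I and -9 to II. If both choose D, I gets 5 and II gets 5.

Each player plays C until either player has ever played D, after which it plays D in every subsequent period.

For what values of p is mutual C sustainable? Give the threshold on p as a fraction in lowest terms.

14/15

With continuation probability p and discount β, the effective per-period discount factor is βp.
Grim-trigger IC: βp ≥ (23−9)/(23−5) = 7/9.
So p ≥ (7/9)/(5/6) = 14/15.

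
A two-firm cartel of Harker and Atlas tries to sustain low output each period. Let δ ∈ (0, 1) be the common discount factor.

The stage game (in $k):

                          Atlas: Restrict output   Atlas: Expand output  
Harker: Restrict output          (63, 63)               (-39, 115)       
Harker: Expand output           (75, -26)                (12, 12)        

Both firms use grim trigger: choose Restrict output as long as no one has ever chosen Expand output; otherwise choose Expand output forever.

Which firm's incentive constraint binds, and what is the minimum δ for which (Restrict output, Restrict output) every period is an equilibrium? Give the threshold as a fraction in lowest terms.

For Harker: deviation gain 75−63 = 12, per-period punishment loss 63−12 = 51. IC gives δ ≥ 12/63 = 4/21.
For Atlas: gain 52, loss 51 per period, so δ ≥ 52/103.
The tighter constraint is Atlas's, so cooperation needs δ ≥ 52/103.

Atlas; δ ≥ 52/103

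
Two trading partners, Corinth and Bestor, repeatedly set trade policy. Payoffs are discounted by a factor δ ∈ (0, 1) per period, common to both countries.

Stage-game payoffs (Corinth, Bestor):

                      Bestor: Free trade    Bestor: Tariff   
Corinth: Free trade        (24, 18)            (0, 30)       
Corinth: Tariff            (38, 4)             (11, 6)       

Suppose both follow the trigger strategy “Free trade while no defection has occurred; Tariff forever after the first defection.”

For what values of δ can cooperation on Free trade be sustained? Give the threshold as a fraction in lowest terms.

14/27

For Corinth: deviation gain 38−24 = 14, per-period punishment loss 24−11 = 13. IC gives δ ≥ 14/27.
For Bestor: gain 12, loss 12 per period, so δ ≥ 12/24 = 1/2.
The tighter constraint is Corinth's, so cooperation needs δ ≥ 14/27.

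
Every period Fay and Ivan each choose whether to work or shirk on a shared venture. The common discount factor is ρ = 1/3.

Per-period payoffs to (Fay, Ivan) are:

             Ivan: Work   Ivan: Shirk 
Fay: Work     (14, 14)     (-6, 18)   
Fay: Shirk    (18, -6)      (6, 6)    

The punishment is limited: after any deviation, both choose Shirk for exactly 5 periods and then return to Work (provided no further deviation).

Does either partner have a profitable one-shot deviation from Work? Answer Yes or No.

IC: ρ+…+ρ^5 ≥ (18−14)/(14−6) = 1/2.
At ρ = 1/3: partial sum = 0.4979 < 0.5000. Cooperation not sustainable.

Yes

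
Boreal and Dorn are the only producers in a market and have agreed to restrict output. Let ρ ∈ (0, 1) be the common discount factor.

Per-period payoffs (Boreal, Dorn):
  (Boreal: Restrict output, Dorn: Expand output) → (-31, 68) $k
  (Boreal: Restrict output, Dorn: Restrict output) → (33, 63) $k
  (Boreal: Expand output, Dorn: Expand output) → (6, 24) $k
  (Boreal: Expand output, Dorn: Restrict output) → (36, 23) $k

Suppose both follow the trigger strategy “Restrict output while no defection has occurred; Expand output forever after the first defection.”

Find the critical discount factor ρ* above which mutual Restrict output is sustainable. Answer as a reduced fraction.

For Boreal: deviation gain 36−33 = 3, per-period punishment loss 33−6 = 27. IC gives ρ ≥ 3/30 = 1/10.
For Dorn: gain 5, loss 39 per period, so ρ ≥ 5/44.
The tighter constraint is Dorn's, so cooperation needs ρ ≥ 5/44.

5/44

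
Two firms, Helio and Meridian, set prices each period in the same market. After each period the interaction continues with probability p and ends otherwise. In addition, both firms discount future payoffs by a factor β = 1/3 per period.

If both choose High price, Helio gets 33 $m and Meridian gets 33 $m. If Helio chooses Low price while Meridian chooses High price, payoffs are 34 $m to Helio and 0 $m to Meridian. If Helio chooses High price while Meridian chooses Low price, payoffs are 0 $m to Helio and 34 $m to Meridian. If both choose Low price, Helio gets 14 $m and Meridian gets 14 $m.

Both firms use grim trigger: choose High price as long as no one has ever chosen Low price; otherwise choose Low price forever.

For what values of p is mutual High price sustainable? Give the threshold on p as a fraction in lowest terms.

Expected continuation weight on next period's payoff is β·p = 1/3·p, which plays the role of the discount factor.
Cooperation requires 1/3·p ≥ (34−33)/(34−14) = 1/20, hence p ≥ 3/20.

3/20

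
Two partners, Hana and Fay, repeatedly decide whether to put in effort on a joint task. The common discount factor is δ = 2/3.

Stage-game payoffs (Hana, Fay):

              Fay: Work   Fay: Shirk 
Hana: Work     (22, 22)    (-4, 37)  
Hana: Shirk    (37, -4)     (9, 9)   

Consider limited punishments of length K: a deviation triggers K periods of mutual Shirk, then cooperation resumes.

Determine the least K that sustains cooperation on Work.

3

IC: δ(1−δ^K)/(1−δ) ≥ (37−22)/(22−9) = 15/13.
With δ = 2/3: need 1 − δ^K ≥ 15/13·(1−2/3)/(2/3), i.e. δ^K ≤ 0.4231.
Since (2/3)^2 = 0.4444 and (2/3)^3 = 0.2963, the smallest such K is 3.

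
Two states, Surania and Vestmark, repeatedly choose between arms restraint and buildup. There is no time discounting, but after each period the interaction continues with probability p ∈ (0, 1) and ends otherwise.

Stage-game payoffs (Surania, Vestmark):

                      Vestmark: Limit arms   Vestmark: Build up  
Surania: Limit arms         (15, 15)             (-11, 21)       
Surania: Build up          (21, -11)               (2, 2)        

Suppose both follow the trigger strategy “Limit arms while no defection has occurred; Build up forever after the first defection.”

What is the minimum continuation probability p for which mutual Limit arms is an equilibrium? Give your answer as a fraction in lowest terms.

6/19

Expected cooperation value is 15 + p·15 + p²·15 + … = 15/(1−p); deviation gives 21 + p·2/(1−p).
15 ≥ 21(1−p) + 2p ⇒ 19p ≥ 6 ⇒ p ≥ 6/19.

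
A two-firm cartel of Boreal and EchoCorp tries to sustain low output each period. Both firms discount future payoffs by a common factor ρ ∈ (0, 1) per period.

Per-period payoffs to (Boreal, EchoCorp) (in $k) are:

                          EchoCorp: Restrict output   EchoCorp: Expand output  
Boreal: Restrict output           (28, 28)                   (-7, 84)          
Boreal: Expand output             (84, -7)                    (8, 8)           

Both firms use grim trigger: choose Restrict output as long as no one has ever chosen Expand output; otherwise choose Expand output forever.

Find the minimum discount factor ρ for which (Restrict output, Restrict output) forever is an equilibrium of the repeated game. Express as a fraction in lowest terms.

One-period gain from deviating is 84 − 28 = 56. The loss is 28 − 8 = 20 in every subsequent period, with present value 20·ρ/(1−ρ).
Deviation is unprofitable when 20·ρ/(1−ρ) ≥ 56, i.e. ρ/(1−ρ) ≥ 14/5.
Equivalently ρ ≥ 56/(56+20) = 14/19.

14/19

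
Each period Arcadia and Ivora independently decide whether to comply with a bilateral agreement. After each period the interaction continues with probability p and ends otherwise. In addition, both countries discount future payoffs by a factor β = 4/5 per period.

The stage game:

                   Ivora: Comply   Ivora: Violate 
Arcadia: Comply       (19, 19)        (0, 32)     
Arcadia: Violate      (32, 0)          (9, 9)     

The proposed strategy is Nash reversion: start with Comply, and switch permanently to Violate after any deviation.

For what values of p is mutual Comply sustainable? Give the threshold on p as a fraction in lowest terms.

With continuation probability p and discount β, the effective per-period discount factor is βp.
Grim-trigger IC: βp ≥ (32−19)/(32−9) = 13/23.
So p ≥ (13/23)/(4/5) = 65/92.

65/92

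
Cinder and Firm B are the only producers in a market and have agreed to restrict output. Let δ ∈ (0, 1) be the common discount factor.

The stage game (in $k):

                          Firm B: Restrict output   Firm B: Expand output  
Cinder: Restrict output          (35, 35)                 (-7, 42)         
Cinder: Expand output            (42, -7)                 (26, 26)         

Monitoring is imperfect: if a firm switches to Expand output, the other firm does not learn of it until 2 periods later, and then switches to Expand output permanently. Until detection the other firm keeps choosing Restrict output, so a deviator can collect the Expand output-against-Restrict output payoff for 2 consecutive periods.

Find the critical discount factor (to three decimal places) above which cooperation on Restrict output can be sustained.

0.661

A deviator earns 42 for 2 periods, then 26 forever; cooperating earns 35 forever. Multiplying the IC by (1−δ):
35 ≥ 42(1−δ^2) + 26δ^2, so 16·δ^2 ≥ 7 and δ^2 ≥ 7/16.
δ ≥ (7/16)^(1/2) ≈ 0.661.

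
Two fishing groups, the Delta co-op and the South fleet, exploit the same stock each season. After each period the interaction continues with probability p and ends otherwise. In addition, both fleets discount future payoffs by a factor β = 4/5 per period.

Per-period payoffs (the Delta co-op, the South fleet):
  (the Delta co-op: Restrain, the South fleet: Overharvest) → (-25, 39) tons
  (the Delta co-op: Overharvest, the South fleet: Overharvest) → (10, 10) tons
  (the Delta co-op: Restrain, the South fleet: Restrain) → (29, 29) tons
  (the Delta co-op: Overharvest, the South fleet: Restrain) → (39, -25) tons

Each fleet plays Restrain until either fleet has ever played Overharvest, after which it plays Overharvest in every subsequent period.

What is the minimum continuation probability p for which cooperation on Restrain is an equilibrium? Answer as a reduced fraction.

Expected continuation weight on next period's payoff is β·p = 4/5·p, which plays the role of the discount factor.
Cooperation requires 4/5·p ≥ (39−29)/(39−10) = 10/29, hence p ≥ 25/58.

25/58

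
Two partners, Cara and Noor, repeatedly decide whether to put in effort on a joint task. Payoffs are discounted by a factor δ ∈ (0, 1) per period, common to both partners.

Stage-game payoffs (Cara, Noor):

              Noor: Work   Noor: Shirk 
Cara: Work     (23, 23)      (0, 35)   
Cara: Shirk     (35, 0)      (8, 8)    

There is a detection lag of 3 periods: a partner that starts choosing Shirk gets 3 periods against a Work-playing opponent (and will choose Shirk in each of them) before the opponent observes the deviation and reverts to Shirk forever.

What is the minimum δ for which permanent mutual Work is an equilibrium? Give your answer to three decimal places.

Deviating for the 3 undetected periods gains 35−23 = 12 per period over cooperation, then loses 23−8 = 15 per period forever once punishment starts.
Gain: 12(1 + δ + … + δ^2); loss: 15·δ^3/(1−δ).
No profitable deviation ⇔ 12(1−δ^3) ≤ 15·δ^3, i.e. δ^3 ≥ 12/(12+15) = 4/9.
Hence δ ≥ (4/9)^(1/3) ≈ 0.763.

0.763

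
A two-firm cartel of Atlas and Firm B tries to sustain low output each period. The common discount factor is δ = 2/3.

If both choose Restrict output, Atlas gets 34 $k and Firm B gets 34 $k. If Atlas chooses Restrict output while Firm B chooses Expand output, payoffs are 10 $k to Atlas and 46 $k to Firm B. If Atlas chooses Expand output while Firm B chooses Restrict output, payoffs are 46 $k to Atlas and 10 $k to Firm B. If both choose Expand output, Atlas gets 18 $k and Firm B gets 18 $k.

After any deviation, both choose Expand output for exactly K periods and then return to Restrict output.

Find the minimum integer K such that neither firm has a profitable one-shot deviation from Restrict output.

Need Σ_{k=1}^{K} δ^k ≥ (46−34)/(34−18) = 0.7500 at δ = 2/3.
At K = 1 the sum is 0.6667 < 0.7500; at K = 2 it is 1.1111 ≥ 0.7500.
So the minimum punishment length is K = 2.

2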